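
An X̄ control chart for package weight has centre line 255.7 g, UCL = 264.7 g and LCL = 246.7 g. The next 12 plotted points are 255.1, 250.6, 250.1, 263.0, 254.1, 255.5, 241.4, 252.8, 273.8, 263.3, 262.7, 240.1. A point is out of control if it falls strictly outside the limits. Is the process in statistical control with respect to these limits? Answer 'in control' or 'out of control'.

Compare each point to [246.7, 264.7]: sample 7 = 241.4 < LCL; sample 9 = 273.8 > UCL; sample 12 = 240.1 < LCL.

out of control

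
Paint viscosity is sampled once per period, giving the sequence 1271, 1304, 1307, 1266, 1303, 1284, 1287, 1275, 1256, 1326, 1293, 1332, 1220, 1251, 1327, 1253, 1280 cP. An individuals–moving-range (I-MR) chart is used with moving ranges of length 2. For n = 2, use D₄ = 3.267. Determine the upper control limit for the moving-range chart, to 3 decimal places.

128.434

Moving ranges: 33, 3, 41, 37, 19, 3, 12, 19, 70, 33, 39, 112, 31, 76, 74, 27; M̄R̄ = 629.0000 / 16 = 39.3125
UCL_MR = D₄·M̄R̄ = 3.267 × 39.3125 = 128.4339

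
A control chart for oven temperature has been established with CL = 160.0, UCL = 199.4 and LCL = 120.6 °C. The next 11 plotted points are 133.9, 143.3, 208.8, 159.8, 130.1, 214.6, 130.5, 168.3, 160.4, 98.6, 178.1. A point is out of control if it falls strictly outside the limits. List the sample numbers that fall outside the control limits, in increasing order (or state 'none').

Compare each point to [120.6, 199.4]: sample 3 = 208.8 > UCL; sample 6 = 214.6 > UCL; sample 10 = 98.6 < LCL.

3, 6, 10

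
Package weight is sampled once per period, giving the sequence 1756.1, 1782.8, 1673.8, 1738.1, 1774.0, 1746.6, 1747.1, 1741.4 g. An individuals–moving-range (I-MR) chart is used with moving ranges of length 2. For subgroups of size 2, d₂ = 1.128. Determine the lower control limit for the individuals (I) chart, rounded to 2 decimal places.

1642.59

X̄ = (1756.1 + 1782.8 + 1673.8 + 1738.1 + 1774.0 + 1746.6 + 1747.1 + 1741.4) / 8 = 1744.9875
Moving ranges: 26.7, 109.0, 64.3, 35.9, 27.4, 0.5, 5.7; M̄R̄ = 269.5000 / 7 = 38.5000
LCL = X̄ − 3·M̄R̄/d₂ = 1744.9875 − 3 × 38.5000 / 1.128 = 1642.5939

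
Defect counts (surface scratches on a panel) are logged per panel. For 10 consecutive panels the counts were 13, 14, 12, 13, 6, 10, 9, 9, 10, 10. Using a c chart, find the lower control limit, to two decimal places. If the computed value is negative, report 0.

c̄ = (13 + 14 + 12 + 13 + 6 + 10 + 9 + 9 + 10 + 10) / 10 = 106 / 10 = 10.6000
LCL = c̄ − 3√c̄ = 10.6000 − 3 × 3.2558 = 0.8327

0.83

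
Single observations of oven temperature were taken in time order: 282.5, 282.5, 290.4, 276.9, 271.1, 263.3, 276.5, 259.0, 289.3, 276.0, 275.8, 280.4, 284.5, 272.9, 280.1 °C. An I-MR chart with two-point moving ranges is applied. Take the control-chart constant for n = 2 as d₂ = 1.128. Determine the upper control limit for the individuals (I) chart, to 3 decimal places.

X̄ = (282.5 + 282.5 + 290.4 + 276.9 + 271.1 + 263.3 + 276.5 + 259.0 + 289.3 + 276.0 + 275.8 + 280.4 + 284.5 + 272.9 + 280.1) / 15 = 277.4133
Moving ranges: 0.0, 7.9, 13.5, 5.8, 7.8, 13.2, 17.5, 30.3, 13.3, 0.2, 4.6, 4.1, 11.6, 7.2; M̄R̄ = 137.0000 / 14 = 9.7857
UCL = X̄ + 3·M̄R̄/d₂ = 277.4133 + 3 × 9.7857 / 1.128 = 303.4392

303.439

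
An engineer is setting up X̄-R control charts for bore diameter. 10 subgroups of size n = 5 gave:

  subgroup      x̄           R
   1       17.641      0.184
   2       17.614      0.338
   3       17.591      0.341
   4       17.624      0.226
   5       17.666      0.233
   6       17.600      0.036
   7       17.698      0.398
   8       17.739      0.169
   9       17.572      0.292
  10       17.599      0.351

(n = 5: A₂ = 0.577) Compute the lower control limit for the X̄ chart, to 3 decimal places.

17.486

X̄̄ = (17.641 + 17.614 + 17.591 + 17.624 + 17.666 + 17.600 + 17.698 + 17.739 + 17.572 + 17.599) / 10 = 176.3440 / 10 = 17.6344
R̄ = (0.184 + 0.338 + 0.341 + 0.226 + 0.233 + 0.036 + 0.398 + 0.169 + 0.292 + 0.351) / 10 = 2.5680 / 10 = 0.2568
LCL = X̄̄ − A₂·R̄ = 17.6344 − 0.577 × 0.2568 = 17.4862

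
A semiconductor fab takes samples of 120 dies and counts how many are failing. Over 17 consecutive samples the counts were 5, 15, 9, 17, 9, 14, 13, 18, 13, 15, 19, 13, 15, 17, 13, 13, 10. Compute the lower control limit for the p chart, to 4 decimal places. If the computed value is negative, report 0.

p̄ = Σdᵢ / (k·n) = 228 / (17 × 120) = 0.11176
LCL = p̄ − 3·√(p̄(1−p̄)/n) = 0.11176 − 3 × 0.02876 = 0.02548

0.0255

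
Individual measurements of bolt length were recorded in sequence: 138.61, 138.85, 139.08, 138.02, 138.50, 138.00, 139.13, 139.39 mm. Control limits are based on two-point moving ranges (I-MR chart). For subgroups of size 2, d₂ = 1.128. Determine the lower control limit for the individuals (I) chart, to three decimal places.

X̄ = (138.61 + 138.85 + 139.08 + 138.02 + 138.50 + 138.00 + 139.13 + 139.39) / 8 = 138.6975
Moving ranges: 0.24, 0.23, 1.06, 0.48, 0.50, 1.13, 0.26; M̄R̄ = 3.9000 / 7 = 0.5571
LCL = X̄ − 3·M̄R̄/d₂ = 138.6975 − 3 × 0.5571 / 1.128 = 137.2157

137.216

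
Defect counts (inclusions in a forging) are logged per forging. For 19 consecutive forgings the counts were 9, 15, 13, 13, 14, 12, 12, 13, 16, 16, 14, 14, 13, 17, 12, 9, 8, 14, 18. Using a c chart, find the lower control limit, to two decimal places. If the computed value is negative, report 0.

c̄ = (9 + 15 + 13 + 13 + 14 + 12 + 12 + 13 + 16 + 16 + 14 + 14 + 13 + 17 + 12 + 9 + 8 + 14 + 18) / 19 = 252 / 19 = 13.2632
LCL = c̄ − 3√c̄ = 13.2632 − 3 × 3.6419 = 2.3376

2.34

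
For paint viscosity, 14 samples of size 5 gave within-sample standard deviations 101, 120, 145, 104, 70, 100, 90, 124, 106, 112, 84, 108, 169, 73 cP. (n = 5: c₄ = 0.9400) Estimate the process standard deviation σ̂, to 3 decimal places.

s̄ = (101 + 120 + 145 + 104 + 70 + 100 + 90 + 124 + 106 + 112 + 84 + 108 + 169 + 73) / 14 = 107.5714
σ̂ = s̄ / c₄ = 107.5714 / 0.9400 = 114.4377

114.438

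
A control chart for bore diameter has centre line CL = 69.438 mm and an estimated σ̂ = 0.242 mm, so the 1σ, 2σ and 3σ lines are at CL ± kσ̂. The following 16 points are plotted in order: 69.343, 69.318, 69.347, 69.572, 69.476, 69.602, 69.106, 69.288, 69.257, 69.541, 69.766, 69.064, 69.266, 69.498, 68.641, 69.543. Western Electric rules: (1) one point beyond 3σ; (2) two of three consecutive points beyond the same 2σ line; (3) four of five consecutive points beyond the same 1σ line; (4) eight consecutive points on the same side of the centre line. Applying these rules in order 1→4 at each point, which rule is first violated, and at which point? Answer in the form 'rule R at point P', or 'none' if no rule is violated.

rule 1 at point 15

Zone of each point (C = within 1σ̂, B = 1σ̂–2σ̂, A = 2σ̂–3σ̂, * = beyond 3σ̂; sign = side of CL): 1:-C, 2:-C, 3:-C, 4:+C, 5:+C, 6:+C, 7:-B, 8:-C, 9:-C, 10:+C, 11:+B, 12:-B, 13:-C, 14:+C, 15:-*, 16:+C
Rule 1 (one point beyond the 3σ limits) is satisfied at point 15.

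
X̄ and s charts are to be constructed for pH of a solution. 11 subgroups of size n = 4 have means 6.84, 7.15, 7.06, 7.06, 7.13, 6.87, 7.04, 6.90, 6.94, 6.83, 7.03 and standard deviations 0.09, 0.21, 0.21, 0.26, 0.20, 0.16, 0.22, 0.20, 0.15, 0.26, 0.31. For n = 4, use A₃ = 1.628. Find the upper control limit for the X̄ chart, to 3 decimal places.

7.322

X̄̄ = (6.84 + 7.15 + 7.06 + 7.06 + 7.13 + 6.87 + 7.04 + 6.90 + 6.94 + 6.83 + 7.03) / 11 = 6.9864
s̄ = (0.09 + 0.21 + 0.21 + 0.26 + 0.20 + 0.16 + 0.22 + 0.20 + 0.15 + 0.26 + 0.31) / 11 = 0.2064
UCL = X̄̄ + A₃·s̄ = 6.9864 + 1.628 × 0.2064 = 7.3223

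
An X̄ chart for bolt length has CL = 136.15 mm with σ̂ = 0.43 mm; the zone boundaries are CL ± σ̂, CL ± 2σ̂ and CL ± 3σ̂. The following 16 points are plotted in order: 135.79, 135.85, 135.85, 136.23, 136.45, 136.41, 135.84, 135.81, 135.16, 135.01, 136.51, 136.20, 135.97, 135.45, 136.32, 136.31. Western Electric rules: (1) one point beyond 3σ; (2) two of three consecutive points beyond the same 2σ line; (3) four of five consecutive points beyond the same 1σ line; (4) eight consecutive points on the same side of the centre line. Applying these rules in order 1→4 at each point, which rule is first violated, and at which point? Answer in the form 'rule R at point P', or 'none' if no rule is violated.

rule 2 at point 10

Zone of each point (C = within 1σ̂, B = 1σ̂–2σ̂, A = 2σ̂–3σ̂, * = beyond 3σ̂; sign = side of CL): 1:-C, 2:-C, 3:-C, 4:+C, 5:+C, 6:+C, 7:-C, 8:-C, 9:-A, 10:-A, 11:+C, 12:+C, 13:-C, 14:-B, 15:+C, 16:+C
Rule 2 (two of three consecutive points beyond the same 2σ limit) is satisfied at point 10.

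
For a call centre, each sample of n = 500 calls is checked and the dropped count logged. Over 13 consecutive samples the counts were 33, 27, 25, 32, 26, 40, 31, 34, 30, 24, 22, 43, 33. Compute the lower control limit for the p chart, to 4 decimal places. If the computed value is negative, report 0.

0.0293

p̄ = Σdᵢ / (k·n) = 400 / (13 × 500) = 0.06154
LCL = p̄ − 3·√(p̄(1−p̄)/n) = 0.06154 − 3 × 0.01075 = 0.02930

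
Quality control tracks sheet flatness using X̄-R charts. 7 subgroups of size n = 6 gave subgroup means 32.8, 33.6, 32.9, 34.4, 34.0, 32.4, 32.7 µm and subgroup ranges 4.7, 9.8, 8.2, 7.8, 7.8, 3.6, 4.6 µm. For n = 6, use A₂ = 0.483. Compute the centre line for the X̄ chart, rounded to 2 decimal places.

33.26

X̄̄ = (32.8 + 33.6 + 32.9 + 34.4 + 34.0 + 32.4 + 32.7) / 7 = 232.8000 / 7 = 33.2571
CL = X̄̄ = 33.2571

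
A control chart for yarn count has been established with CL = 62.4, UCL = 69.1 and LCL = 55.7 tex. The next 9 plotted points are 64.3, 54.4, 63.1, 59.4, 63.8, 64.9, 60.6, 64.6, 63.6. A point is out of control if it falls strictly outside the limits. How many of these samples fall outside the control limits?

Compare each point to [55.7, 69.1]: sample 2 = 54.4 < LCL.

1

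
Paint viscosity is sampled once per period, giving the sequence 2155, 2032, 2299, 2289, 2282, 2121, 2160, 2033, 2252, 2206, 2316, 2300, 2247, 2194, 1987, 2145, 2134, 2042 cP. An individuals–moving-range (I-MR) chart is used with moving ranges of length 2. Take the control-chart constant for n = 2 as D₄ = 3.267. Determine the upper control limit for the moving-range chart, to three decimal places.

Moving ranges: 123, 267, 10, 7, 161, 39, 127, 219, 46, 110, 16, 53, 53, 207, 158, 11, 92; M̄R̄ = 1699.0000 / 17 = 99.9412
UCL_MR = D₄·M̄R̄ = 3.267 × 99.9412 = 326.5078

326.508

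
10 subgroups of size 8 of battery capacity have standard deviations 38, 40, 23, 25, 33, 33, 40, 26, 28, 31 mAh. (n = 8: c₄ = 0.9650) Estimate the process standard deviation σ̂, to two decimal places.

32.85

s̄ = (38 + 40 + 23 + 25 + 33 + 33 + 40 + 26 + 28 + 31) / 10 = 31.7000
σ̂ = s̄ / c₄ = 31.7000 / 0.9650 = 32.8497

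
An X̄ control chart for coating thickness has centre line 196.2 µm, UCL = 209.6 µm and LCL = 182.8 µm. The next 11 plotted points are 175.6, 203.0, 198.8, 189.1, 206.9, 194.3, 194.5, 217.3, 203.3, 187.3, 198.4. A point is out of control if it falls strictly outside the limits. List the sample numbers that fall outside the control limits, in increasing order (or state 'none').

1, 8

Compare each point to [182.8, 209.6]: sample 1 = 175.6 < LCL; sample 8 = 217.3 > UCL.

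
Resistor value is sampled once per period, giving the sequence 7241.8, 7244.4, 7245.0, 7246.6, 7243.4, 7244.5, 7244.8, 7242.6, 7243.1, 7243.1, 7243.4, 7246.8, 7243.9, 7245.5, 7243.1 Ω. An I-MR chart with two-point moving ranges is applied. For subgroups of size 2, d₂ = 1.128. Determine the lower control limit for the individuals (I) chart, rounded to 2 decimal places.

7239.82

X̄ = (7241.8 + 7244.4 + 7245.0 + 7246.6 + 7243.4 + 7244.5 + 7244.8 + 7242.6 + 7243.1 + 7243.1 + 7243.4 + 7246.8 + 7243.9 + 7245.5 + 7243.1) / 15 = 7244.1333
Moving ranges: 2.6, 0.6, 1.6, 3.2, 1.1, 0.3, 2.2, 0.5, 0.0, 0.3, 3.4, 2.9, 1.6, 2.4; M̄R̄ = 22.7000 / 14 = 1.6214
LCL = X̄ − 3·M̄R̄/d₂ = 7244.1333 − 3 × 1.6214 / 1.128 = 7239.8210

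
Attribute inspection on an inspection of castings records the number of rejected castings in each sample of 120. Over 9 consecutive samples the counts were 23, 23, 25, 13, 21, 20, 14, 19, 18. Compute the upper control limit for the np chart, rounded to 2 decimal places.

p̄ = Σdᵢ / (k·n) = 176 / (9 × 120) = 0.16296
UCL = np̄ + 3·√(np̄(1−p̄)) = 19.5556 + 3 × √(19.5556×0.83704) = 19.5556 + 3 × 4.0458 = 31.6930

31.69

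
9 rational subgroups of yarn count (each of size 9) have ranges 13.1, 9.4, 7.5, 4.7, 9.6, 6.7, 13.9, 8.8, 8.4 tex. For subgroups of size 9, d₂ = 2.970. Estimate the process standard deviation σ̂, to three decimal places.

3.071

R̄ = (13.1 + 9.4 + 7.5 + 4.7 + 9.6 + 6.7 + 13.9 + 8.8 + 8.4) / 9 = 9.1222
σ̂ = R̄ / d₂ = 9.1222 / 2.970 = 3.0715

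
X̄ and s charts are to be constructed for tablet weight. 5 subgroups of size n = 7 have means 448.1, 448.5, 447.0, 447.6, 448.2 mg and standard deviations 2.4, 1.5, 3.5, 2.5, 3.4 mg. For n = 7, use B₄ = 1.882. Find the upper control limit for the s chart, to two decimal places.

s̄ = (2.4 + 1.5 + 3.5 + 2.5 + 3.4) / 5 = 2.6600
UCL_s = B₄·s̄ = 1.882 × 2.6600 = 5.0061

5.01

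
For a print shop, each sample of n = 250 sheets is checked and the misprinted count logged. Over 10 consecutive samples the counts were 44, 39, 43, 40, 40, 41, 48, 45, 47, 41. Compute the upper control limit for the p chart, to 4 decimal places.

p̄ = Σdᵢ / (k·n) = 428 / (10 × 250) = 0.17120
UCL = p̄ + 3·√(p̄(1−p̄)/n) = 0.17120 + 3 × √(0.17120×0.82880/250) = 0.17120 + 3 × 0.02382 = 0.24267

0.2427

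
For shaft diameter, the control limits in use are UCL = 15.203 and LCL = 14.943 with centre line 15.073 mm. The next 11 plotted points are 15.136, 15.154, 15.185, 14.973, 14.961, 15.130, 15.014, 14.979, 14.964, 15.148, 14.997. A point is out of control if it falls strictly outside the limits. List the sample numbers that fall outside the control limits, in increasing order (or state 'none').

All 11 points lie within [14.943, 15.203].

none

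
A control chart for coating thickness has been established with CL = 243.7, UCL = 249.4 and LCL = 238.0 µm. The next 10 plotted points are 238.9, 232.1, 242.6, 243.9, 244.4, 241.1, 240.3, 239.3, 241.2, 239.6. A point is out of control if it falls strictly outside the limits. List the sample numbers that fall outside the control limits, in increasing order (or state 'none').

2

Compare each point to [238.0, 249.4]: sample 2 = 232.1 < LCL.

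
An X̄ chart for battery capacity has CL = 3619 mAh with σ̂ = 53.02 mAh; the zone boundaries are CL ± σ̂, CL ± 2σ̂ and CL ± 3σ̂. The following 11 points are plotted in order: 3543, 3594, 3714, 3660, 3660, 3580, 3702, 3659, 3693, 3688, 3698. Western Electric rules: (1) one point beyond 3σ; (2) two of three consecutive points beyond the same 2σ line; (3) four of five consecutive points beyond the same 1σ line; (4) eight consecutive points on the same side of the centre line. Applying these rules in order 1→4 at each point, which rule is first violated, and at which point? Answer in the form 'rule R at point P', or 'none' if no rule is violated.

Zone of each point (C = within 1σ̂, B = 1σ̂–2σ̂, A = 2σ̂–3σ̂, * = beyond 3σ̂; sign = side of CL): 1:-B, 2:-C, 3:+B, 4:+C, 5:+C, 6:-C, 7:+B, 8:+C, 9:+B, 10:+B, 11:+B
Rule 3 (four of five consecutive points beyond the same 1σ limit) is satisfied at point 11.

rule 3 at point 11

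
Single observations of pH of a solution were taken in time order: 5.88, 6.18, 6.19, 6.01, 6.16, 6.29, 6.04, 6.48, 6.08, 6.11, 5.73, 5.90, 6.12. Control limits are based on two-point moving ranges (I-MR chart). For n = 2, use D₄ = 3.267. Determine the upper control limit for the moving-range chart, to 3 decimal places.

Moving ranges: 0.30, 0.01, 0.18, 0.15, 0.13, 0.25, 0.44, 0.40, 0.03, 0.38, 0.17, 0.22; M̄R̄ = 2.6600 / 12 = 0.2217
UCL_MR = D₄·M̄R̄ = 3.267 × 0.2217 = 0.7242

0.724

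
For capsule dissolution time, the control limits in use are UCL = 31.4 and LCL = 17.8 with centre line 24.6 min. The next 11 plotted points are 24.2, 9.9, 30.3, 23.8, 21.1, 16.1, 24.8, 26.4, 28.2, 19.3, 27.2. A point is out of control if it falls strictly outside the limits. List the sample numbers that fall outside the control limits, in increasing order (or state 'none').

Compare each point to [17.8, 31.4]: sample 2 = 9.9 < LCL; sample 6 = 16.1 < LCL.

2, 6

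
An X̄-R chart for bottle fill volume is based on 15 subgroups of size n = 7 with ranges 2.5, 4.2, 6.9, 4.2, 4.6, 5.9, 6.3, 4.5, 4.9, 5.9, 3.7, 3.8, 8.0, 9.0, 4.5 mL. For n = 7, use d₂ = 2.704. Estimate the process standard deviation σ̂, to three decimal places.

1.945

R̄ = (2.5 + 4.2 + 6.9 + 4.2 + 4.6 + 5.9 + 6.3 + 4.5 + 4.9 + 5.9 + 3.7 + 3.8 + 8.0 + 9.0 + 4.5) / 15 = 5.2600
σ̂ = R̄ / d₂ = 5.2600 / 2.704 = 1.9453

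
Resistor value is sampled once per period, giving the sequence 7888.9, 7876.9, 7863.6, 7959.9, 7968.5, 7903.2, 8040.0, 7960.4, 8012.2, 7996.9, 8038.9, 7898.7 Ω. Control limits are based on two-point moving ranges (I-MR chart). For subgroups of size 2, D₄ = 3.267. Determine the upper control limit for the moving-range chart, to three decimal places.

196.376

Moving ranges: 12.0, 13.3, 96.3, 8.6, 65.3, 136.8, 79.6, 51.8, 15.3, 42.0, 140.2; M̄R̄ = 661.2000 / 11 = 60.1091
UCL_MR = D₄·M̄R̄ = 3.267 × 60.1091 = 196.3764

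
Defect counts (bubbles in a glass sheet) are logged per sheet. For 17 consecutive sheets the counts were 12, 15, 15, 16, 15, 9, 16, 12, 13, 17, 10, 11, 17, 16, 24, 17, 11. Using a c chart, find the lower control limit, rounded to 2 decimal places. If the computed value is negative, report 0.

3.06

c̄ = (12 + 15 + 15 + 16 + 15 + 9 + 16 + 12 + 13 + 17 + 10 + 11 + 17 + 16 + 24 + 17 + 11) / 17 = 246 / 17 = 14.4706
LCL = c̄ − 3√c̄ = 14.4706 − 3 × 3.8040 = 3.0585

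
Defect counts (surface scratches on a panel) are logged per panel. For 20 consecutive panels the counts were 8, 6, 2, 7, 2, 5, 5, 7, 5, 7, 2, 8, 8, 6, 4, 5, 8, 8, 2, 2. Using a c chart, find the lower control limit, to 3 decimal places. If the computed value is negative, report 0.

c̄ = (8 + 6 + 2 + 7 + 2 + 5 + 5 + 7 + 5 + 7 + 2 + 8 + 8 + 6 + 4 + 5 + 8 + 8 + 2 + 2) / 20 = 107 / 20 = 5.3500
LCL = c̄ − 3√c̄ = 5.3500 − 3 × 2.3130 = -1.5890 → 0 (cannot be negative)

0.000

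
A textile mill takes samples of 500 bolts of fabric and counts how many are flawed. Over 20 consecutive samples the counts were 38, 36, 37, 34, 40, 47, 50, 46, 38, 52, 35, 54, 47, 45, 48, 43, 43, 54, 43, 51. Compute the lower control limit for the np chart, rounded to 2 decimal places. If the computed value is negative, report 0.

p̄ = Σdᵢ / (k·n) = 881 / (20 × 500) = 0.08810
LCL = np̄ − 3·√(np̄(1−p̄)) = 44.0500 − 3 × 6.3379 = 25.0362

25.04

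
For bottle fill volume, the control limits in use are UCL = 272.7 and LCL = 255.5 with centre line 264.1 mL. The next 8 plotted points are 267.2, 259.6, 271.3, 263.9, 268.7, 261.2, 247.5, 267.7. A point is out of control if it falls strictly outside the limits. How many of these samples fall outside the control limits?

1

Compare each point to [255.5, 272.7]: sample 7 = 247.5 < LCL.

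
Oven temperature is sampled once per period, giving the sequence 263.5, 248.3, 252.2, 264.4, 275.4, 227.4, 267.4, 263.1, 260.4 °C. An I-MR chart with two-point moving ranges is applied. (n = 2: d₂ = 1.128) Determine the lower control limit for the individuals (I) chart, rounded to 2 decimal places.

212.37

X̄ = (263.5 + 248.3 + 252.2 + 264.4 + 275.4 + 227.4 + 267.4 + 263.1 + 260.4) / 9 = 258.0111
Moving ranges: 15.2, 3.9, 12.2, 11.0, 48.0, 40.0, 4.3, 2.7; M̄R̄ = 137.3000 / 8 = 17.1625
LCL = X̄ − 3·M̄R̄/d₂ = 258.0111 − 3 × 17.1625 / 1.128 = 212.3662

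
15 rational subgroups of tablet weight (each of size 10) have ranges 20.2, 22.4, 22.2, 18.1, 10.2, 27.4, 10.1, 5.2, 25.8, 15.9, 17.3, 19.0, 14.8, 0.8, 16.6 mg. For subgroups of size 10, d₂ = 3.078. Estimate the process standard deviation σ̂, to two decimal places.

R̄ = (20.2 + 22.4 + 22.2 + 18.1 + 10.2 + 27.4 + 10.1 + 5.2 + 25.8 + 15.9 + 17.3 + 19.0 + 14.8 + 0.8 + 16.6) / 15 = 16.4000
σ̂ = R̄ / d₂ = 16.4000 / 3.078 = 5.3281

5.33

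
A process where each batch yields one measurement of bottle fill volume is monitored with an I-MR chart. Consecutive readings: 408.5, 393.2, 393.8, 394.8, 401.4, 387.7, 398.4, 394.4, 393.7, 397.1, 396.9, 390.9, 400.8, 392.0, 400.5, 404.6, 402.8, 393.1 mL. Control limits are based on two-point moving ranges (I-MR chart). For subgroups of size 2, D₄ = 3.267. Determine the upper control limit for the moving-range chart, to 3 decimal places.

20.179

Moving ranges: 15.3, 0.6, 1.0, 6.6, 13.7, 10.7, 4.0, 0.7, 3.4, 0.2, 6.0, 9.9, 8.8, 8.5, 4.1, 1.8, 9.7; M̄R̄ = 105.0000 / 17 = 6.1765
UCL_MR = D₄·M̄R̄ = 3.267 × 6.1765 = 20.1785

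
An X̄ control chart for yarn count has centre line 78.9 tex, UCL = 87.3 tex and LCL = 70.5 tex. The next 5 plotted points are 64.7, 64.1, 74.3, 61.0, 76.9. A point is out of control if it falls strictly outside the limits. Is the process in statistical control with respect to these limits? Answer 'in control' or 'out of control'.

Compare each point to [70.5, 87.3]: sample 1 = 64.7 < LCL; sample 2 = 64.1 < LCL; sample 4 = 61.0 < LCL.

out of control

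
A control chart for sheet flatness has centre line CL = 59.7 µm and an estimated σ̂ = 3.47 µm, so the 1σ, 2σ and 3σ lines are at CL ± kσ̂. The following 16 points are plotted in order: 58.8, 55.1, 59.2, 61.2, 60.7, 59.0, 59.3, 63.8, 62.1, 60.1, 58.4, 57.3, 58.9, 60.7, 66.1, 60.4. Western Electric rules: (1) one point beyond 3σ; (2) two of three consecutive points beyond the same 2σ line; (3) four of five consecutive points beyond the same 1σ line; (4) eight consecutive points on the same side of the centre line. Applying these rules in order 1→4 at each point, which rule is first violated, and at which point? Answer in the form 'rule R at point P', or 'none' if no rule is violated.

Zone of each point (C = within 1σ̂, B = 1σ̂–2σ̂, A = 2σ̂–3σ̂, * = beyond 3σ̂; sign = side of CL): 1:-C, 2:-B, 3:-C, 4:+C, 5:+C, 6:-C, 7:-C, 8:+B, 9:+C, 10:+C, 11:-C, 12:-C, 13:-C, 14:+C, 15:+B, 16:+C
No rule fires across all 16 points.

none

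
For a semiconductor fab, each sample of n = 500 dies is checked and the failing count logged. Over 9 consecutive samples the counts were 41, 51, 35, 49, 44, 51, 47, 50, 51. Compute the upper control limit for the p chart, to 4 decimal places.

0.1321

p̄ = Σdᵢ / (k·n) = 419 / (9 × 500) = 0.09311
UCL = p̄ + 3·√(p̄(1−p̄)/n) = 0.09311 + 3 × √(0.09311×0.90689/500) = 0.09311 + 3 × 0.01300 = 0.13210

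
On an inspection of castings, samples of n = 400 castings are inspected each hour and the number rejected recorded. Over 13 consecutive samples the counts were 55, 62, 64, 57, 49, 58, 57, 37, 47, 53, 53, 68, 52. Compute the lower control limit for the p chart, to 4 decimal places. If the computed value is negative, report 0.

0.0854

p̄ = Σdᵢ / (k·n) = 712 / (13 × 400) = 0.13692
LCL = p̄ − 3·√(p̄(1−p̄)/n) = 0.13692 − 3 × 0.01719 = 0.08536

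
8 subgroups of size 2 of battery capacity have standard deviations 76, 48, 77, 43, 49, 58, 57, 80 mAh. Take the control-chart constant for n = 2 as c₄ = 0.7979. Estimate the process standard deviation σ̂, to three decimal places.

76.451

s̄ = (76 + 48 + 77 + 43 + 49 + 58 + 57 + 80) / 8 = 61.0000
σ̂ = s̄ / c₄ = 61.0000 / 0.7979 = 76.4507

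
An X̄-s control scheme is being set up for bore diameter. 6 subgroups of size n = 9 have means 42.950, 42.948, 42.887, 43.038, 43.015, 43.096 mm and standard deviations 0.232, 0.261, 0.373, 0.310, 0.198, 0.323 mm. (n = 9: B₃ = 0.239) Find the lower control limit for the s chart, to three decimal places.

s̄ = (0.232 + 0.261 + 0.373 + 0.310 + 0.198 + 0.323) / 6 = 0.2828
LCL_s = B₃·s̄ = 0.239 × 0.2828 = 0.0676

0.068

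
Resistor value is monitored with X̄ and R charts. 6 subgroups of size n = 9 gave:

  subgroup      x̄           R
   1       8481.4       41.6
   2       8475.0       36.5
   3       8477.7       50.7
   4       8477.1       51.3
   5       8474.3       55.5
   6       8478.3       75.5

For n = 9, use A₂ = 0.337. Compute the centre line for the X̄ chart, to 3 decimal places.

8477.300

X̄̄ = (8481.4 + 8475.0 + 8477.7 + 8477.1 + 8474.3 + 8478.3) / 6 = 50863.8000 / 6 = 8477.3000
CL = X̄̄ = 8477.3000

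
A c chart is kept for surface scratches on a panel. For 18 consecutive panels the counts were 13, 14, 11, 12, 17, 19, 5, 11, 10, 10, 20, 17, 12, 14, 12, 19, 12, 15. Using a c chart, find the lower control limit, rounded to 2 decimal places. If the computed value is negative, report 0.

c̄ = (13 + 14 + 11 + 12 + 17 + 19 + 5 + 11 + 10 + 10 + 20 + 17 + 12 + 14 + 12 + 19 + 12 + 15) / 18 = 243 / 18 = 13.5000
LCL = c̄ − 3√c̄ = 13.5000 − 3 × 3.6742 = 2.4773

2.48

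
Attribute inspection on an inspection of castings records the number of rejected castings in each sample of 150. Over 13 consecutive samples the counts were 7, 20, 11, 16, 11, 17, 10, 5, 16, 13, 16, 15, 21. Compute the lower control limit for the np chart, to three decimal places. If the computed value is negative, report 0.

3.110

p̄ = Σdᵢ / (k·n) = 178 / (13 × 150) = 0.09128
LCL = np̄ − 3·√(np̄(1−p̄)) = 13.6923 − 3 × 3.5274 = 3.1102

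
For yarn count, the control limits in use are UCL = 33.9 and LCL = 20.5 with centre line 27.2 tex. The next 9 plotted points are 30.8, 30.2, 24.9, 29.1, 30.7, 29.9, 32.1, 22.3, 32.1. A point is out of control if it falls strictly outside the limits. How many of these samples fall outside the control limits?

0

All 9 points lie within [20.5, 33.9].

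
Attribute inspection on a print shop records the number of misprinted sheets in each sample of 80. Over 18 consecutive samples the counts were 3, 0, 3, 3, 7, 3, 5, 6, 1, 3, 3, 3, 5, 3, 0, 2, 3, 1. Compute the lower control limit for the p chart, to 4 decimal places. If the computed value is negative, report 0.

0.0000

p̄ = Σdᵢ / (k·n) = 54 / (18 × 80) = 0.03750
LCL = p̄ − 3·√(p̄(1−p̄)/n) = 0.03750 − 3 × 0.02124 = -0.02622 → 0 (negative, so LCL = 0)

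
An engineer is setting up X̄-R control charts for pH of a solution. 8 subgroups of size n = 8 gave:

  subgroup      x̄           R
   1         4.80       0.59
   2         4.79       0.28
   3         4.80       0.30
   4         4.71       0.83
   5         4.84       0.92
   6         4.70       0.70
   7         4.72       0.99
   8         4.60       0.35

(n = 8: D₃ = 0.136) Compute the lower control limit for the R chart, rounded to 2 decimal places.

R̄ = (0.59 + 0.28 + 0.30 + 0.83 + 0.92 + 0.70 + 0.99 + 0.35) / 8 = 4.9600 / 8 = 0.6200
LCL_R = D₃·R̄ = 0.136 × 0.6200 = 0.0843

0.08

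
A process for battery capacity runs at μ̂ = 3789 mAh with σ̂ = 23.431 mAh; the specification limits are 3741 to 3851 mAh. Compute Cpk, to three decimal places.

0.683

Cpu = (USL − μ̂) / (3σ̂) = (3851 − 3789) / (3 × 23.431) = 0.8820; Cpl = (μ̂ − LSL) / (3σ̂) = (3789 − 3741) / (3 × 23.431) = 0.6829; Cpk = min(Cpu, Cpl) = 0.6829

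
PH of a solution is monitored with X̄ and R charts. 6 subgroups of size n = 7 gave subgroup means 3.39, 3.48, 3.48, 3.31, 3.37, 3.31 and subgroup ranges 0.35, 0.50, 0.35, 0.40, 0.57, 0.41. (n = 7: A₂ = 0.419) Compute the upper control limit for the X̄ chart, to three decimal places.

X̄̄ = (3.39 + 3.48 + 3.48 + 3.31 + 3.37 + 3.31) / 6 = 20.3400 / 6 = 3.3900
R̄ = (0.35 + 0.50 + 0.35 + 0.40 + 0.57 + 0.41) / 6 = 2.5800 / 6 = 0.4300
UCL = X̄̄ + A₂·R̄ = 3.3900 + 0.419 × 0.4300 = 3.5702

3.570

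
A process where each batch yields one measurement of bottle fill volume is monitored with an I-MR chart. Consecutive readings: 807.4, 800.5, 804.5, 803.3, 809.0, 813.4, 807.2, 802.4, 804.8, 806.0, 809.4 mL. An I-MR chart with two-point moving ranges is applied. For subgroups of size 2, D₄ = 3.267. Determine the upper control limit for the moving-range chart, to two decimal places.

13.13

Moving ranges: 6.9, 4.0, 1.2, 5.7, 4.4, 6.2, 4.8, 2.4, 1.2, 3.4; M̄R̄ = 40.2000 / 10 = 4.0200
UCL_MR = D₄·M̄R̄ = 3.267 × 4.0200 = 13.1333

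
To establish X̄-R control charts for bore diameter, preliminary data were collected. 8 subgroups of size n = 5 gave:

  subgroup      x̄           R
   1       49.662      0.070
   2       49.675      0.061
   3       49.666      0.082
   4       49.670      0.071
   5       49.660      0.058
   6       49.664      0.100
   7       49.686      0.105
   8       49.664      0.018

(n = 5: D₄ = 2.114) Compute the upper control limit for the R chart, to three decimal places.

0.149

R̄ = (0.070 + 0.061 + 0.082 + 0.071 + 0.058 + 0.100 + 0.105 + 0.018) / 8 = 0.5650 / 8 = 0.0706
UCL_R = D₄·R̄ = 2.114 × 0.0706 = 0.1493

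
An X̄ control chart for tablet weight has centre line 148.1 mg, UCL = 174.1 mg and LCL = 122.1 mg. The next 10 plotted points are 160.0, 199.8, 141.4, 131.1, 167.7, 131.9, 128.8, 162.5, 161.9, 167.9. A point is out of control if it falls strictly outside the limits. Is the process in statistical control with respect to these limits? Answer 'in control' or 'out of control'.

out of control

Compare each point to [122.1, 174.1]: sample 2 = 199.8 > UCL.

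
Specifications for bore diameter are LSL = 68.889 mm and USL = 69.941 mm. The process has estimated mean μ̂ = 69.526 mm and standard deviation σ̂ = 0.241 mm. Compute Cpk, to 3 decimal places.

0.574

Cpu = (USL − μ̂) / (3σ̂) = (69.941 − 69.526) / (3 × 0.241) = 0.5740; Cpl = (μ̂ − LSL) / (3σ̂) = (69.526 − 68.889) / (3 × 0.241) = 0.8811; Cpk = min(Cpu, Cpl) = 0.5740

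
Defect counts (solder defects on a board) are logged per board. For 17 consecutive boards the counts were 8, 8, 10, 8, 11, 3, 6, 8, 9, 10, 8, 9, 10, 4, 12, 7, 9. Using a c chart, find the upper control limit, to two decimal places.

c̄ = (8 + 8 + 10 + 8 + 11 + 3 + 6 + 8 + 9 + 10 + 8 + 9 + 10 + 4 + 12 + 7 + 9) / 17 = 140 / 17 = 8.2353
UCL = c̄ + 3√c̄ = 8.2353 + 3 × √8.2353 = 8.2353 + 3 × 2.8697 = 16.8445

16.84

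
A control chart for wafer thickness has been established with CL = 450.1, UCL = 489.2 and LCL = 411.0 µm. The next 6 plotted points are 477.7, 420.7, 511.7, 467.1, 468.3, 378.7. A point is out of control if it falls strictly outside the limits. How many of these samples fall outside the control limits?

Compare each point to [411.0, 489.2]: sample 3 = 511.7 > UCL; sample 6 = 378.7 < LCL.

2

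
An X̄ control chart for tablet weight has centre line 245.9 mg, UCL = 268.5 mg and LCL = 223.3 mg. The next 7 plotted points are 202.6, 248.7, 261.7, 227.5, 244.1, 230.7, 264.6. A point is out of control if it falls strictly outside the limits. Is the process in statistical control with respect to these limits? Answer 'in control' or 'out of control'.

Compare each point to [223.3, 268.5]: sample 1 = 202.6 < LCL.

out of control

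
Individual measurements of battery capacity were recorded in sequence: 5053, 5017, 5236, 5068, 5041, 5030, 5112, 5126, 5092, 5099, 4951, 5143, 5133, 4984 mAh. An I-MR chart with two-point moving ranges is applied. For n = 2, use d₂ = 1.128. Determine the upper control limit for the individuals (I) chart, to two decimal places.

5301.93

X̄ = (5053 + 5017 + 5236 + 5068 + 5041 + 5030 + 5112 + 5126 + 5092 + 5099 + 4951 + 5143 + 5133 + 4984) / 14 = 5077.5000
Moving ranges: 36, 219, 168, 27, 11, 82, 14, 34, 7, 148, 192, 10, 149; M̄R̄ = 1097.0000 / 13 = 84.3846
UCL = X̄ + 3·M̄R̄/d₂ = 5077.5000 + 3 × 84.3846 / 1.128 = 5301.9272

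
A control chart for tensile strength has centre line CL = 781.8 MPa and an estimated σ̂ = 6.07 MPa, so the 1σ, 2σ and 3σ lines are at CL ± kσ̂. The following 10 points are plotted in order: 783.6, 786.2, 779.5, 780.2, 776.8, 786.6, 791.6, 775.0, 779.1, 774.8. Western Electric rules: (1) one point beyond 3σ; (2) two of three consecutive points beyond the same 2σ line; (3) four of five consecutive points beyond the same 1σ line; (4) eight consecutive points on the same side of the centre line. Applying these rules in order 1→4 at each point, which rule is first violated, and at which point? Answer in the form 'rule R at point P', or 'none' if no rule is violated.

Zone of each point (C = within 1σ̂, B = 1σ̂–2σ̂, A = 2σ̂–3σ̂, * = beyond 3σ̂; sign = side of CL): 1:+C, 2:+C, 3:-C, 4:-C, 5:-C, 6:+C, 7:+B, 8:-B, 9:-C, 10:-B
No rule fires across all 10 points.

none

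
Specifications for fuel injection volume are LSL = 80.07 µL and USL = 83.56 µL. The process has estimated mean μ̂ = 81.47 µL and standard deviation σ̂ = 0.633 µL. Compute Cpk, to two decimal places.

Cpu = (USL − μ̂) / (3σ̂) = (83.56 − 81.47) / (3 × 0.633) = 1.1006; Cpl = (μ̂ − LSL) / (3σ̂) = (81.47 − 80.07) / (3 × 0.633) = 0.7372; Cpk = min(Cpu, Cpl) = 0.7372

0.74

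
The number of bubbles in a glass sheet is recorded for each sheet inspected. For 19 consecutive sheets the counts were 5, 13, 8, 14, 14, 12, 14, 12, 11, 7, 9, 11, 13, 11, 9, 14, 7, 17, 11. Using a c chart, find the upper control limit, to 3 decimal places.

c̄ = (5 + 13 + 8 + 14 + 14 + 12 + 14 + 12 + 11 + 7 + 9 + 11 + 13 + 11 + 9 + 14 + 7 + 17 + 11) / 19 = 212 / 19 = 11.1579
UCL = c̄ + 3√c̄ = 11.1579 + 3 × √11.1579 = 11.1579 + 3 × 3.3403 = 21.1789

21.179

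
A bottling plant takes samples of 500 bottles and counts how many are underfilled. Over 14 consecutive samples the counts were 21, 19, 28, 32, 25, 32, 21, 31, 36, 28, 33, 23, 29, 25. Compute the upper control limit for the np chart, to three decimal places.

42.613

p̄ = Σdᵢ / (k·n) = 383 / (14 × 500) = 0.05471
UCL = np̄ + 3·√(np̄(1−p̄)) = 27.3571 + 3 × √(27.3571×0.94529) = 27.3571 + 3 × 5.0853 = 42.6131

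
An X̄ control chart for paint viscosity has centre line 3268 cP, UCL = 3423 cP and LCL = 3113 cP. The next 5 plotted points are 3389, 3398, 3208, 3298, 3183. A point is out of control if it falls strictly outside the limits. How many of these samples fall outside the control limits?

0

All 5 points lie within [3113, 3423].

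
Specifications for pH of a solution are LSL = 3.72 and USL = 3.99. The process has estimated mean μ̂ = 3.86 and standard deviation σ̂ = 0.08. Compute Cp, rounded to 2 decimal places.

Cp = (USL − LSL) / (6σ̂) = (3.99 − 3.72) / (6 × 0.08) = 0.2700 / 0.4800 = 0.5625

0.56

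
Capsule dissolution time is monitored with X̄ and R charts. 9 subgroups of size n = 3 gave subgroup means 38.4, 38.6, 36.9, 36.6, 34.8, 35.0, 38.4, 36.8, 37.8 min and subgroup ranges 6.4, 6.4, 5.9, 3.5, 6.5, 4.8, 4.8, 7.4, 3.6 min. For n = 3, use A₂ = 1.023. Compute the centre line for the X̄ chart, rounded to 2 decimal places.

X̄̄ = (38.4 + 38.6 + 36.9 + 36.6 + 34.8 + 35.0 + 38.4 + 36.8 + 37.8) / 9 = 333.3000 / 9 = 37.0333
CL = X̄̄ = 37.0333

37.03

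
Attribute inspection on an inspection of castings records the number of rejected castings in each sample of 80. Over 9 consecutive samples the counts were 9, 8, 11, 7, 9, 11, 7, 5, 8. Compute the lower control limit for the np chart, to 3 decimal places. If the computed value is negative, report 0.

0.137

p̄ = Σdᵢ / (k·n) = 75 / (9 × 80) = 0.10417
LCL = np̄ − 3·√(np̄(1−p̄)) = 8.3333 − 3 × 2.7323 = 0.1365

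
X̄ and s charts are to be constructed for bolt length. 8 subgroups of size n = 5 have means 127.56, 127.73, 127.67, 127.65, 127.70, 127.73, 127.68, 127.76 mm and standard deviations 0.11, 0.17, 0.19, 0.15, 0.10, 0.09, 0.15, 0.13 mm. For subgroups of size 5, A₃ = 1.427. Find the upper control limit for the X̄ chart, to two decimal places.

X̄̄ = (127.56 + 127.73 + 127.67 + 127.65 + 127.70 + 127.73 + 127.68 + 127.76) / 8 = 127.6850
s̄ = (0.11 + 0.17 + 0.19 + 0.15 + 0.10 + 0.09 + 0.15 + 0.13) / 8 = 0.1363
UCL = X̄̄ + A₃·s̄ = 127.6850 + 1.427 × 0.1363 = 127.8794

127.88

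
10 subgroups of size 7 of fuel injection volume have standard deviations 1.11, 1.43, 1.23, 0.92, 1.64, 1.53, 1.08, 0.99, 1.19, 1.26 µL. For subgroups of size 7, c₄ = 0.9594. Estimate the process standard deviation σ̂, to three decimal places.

s̄ = (1.11 + 1.43 + 1.23 + 0.92 + 1.64 + 1.53 + 1.08 + 0.99 + 1.19 + 1.26) / 10 = 1.2380
σ̂ = s̄ / c₄ = 1.2380 / 0.9594 = 1.2904

1.290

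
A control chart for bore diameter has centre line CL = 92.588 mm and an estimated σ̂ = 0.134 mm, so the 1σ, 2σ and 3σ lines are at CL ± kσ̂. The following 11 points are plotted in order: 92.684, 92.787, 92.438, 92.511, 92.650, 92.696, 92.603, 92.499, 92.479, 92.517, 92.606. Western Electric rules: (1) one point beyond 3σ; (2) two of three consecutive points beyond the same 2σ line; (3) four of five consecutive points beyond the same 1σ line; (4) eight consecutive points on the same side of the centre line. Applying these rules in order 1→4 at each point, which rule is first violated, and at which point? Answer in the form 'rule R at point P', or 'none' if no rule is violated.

none

Zone of each point (C = within 1σ̂, B = 1σ̂–2σ̂, A = 2σ̂–3σ̂, * = beyond 3σ̂; sign = side of CL): 1:+C, 2:+B, 3:-B, 4:-C, 5:+C, 6:+C, 7:+C, 8:-C, 9:-C, 10:-C, 11:+C
No rule fires across all 11 points.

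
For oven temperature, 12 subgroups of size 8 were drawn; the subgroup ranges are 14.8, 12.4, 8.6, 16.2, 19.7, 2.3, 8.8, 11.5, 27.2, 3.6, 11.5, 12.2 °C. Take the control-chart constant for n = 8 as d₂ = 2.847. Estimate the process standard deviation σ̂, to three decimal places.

4.355

R̄ = (14.8 + 12.4 + 8.6 + 16.2 + 19.7 + 2.3 + 8.8 + 11.5 + 27.2 + 3.6 + 11.5 + 12.2) / 12 = 12.4000
σ̂ = R̄ / d₂ = 12.4000 / 2.847 = 4.3555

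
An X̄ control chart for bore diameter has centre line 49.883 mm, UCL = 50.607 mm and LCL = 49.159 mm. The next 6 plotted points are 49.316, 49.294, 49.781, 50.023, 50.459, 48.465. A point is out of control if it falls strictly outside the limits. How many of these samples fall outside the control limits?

1

Compare each point to [49.159, 50.607]: sample 6 = 48.465 < LCL.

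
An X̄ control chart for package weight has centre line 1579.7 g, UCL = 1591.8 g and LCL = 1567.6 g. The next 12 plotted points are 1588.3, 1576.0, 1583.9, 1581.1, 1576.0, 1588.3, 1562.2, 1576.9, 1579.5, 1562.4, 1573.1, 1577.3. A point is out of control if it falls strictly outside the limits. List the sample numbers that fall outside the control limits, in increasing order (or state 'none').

7, 10

Compare each point to [1567.6, 1591.8]: sample 7 = 1562.2 < LCL; sample 10 = 1562.4 < LCL.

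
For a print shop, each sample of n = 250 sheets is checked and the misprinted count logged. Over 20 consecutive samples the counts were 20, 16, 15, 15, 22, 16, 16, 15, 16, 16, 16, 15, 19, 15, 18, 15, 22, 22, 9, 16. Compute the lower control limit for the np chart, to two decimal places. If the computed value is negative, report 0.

p̄ = Σdᵢ / (k·n) = 334 / (20 × 250) = 0.06680
LCL = np̄ − 3·√(np̄(1−p̄)) = 16.7000 − 3 × 3.9477 = 4.8569

4.86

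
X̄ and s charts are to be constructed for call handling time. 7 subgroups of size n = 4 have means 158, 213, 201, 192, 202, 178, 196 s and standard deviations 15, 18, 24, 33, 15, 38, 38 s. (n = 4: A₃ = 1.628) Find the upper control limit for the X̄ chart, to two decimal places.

233.52

X̄̄ = (158 + 213 + 201 + 192 + 202 + 178 + 196) / 7 = 191.4286
s̄ = (15 + 18 + 24 + 33 + 15 + 38 + 38) / 7 = 25.8571
UCL = X̄̄ + A₃·s̄ = 191.4286 + 1.628 × 25.8571 = 233.5240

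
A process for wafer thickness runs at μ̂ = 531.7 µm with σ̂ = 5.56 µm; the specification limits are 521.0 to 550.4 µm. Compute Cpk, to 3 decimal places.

Cpu = (USL − μ̂) / (3σ̂) = (550.4 − 531.7) / (3 × 5.56) = 1.1211; Cpl = (μ̂ − LSL) / (3σ̂) = (531.7 − 521.0) / (3 × 5.56) = 0.6415; Cpk = min(Cpu, Cpl) = 0.6415

0.641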